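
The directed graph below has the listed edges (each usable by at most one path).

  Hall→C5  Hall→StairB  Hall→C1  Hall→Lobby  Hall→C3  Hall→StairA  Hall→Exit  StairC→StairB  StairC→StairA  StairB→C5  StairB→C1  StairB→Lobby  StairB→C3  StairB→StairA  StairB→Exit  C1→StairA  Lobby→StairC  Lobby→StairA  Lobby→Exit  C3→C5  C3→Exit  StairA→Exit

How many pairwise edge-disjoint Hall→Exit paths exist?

5

Assign every edge capacity 1; by Menger, the answer equals the max flow.
Path Hall→Exit (+1); total 1.
Path Hall→StairB→Exit (+1); total 2.
Path Hall→Lobby→Exit (+1); total 3.
Path Hall→C3→Exit (+1); total 4.
Path Hall→StairA→Exit (+1); total 5.
No residual Hall→Exit path; max flow = 5.
Certifying cut of size 5: {Hall→C3, Hall→Exit, Hall→Lobby, Hall→StairB, StairA→Exit}.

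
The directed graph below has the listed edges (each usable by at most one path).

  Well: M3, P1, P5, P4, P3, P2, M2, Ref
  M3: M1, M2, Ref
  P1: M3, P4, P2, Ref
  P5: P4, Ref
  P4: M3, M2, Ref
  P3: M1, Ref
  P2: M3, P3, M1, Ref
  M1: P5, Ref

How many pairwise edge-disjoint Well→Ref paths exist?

Assign every edge capacity 1; by Menger, the answer equals the max flow.
Path Well→Ref (+1); total 1.
Path Well→M3→Ref (+1); total 2.
Path Well→P1→Ref (+1); total 3.
Path Well→P5→Ref (+1); total 4.
Path Well→P4→Ref (+1); total 5.
Path Well→P3→Ref (+1); total 6.
Path Well→P2→Ref (+1); total 7.
No residual Well→Ref path; max flow = 7.
Certifying cut of size 7: {Well→M3, Well→P1, Well→P2, Well→P3, Well→P4, Well→P5, Well→Ref}.

7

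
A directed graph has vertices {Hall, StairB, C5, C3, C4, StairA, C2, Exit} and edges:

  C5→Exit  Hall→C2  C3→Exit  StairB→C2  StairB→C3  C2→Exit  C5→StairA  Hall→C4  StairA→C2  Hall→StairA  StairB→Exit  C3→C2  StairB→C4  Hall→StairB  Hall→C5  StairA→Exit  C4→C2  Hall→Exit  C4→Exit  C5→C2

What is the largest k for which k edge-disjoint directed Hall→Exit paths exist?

6

Assign every edge capacity 1; by Menger, the answer equals the max flow.
Path Hall→Exit (+1); total 1.
Path Hall→StairB→Exit (+1); total 2.
Path Hall→C5→Exit (+1); total 3.
Path Hall→C4→Exit (+1); total 4.
Path Hall→StairA→Exit (+1); total 5.
Path Hall→C2→Exit (+1); total 6.
No residual Hall→Exit path; max flow = 6.
Certifying cut of size 6: {Hall→C2, Hall→C4, Hall→C5, Hall→Exit, Hall→StairA, Hall→StairB}.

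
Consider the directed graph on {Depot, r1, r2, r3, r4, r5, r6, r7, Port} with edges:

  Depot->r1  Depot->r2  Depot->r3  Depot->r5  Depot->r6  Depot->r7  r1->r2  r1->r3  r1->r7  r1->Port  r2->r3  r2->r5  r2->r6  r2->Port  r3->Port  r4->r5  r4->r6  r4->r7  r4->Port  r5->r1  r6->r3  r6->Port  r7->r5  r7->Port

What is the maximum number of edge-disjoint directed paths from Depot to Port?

Assign every edge capacity 1; by Menger, the answer equals the max flow.
Path Depot→r1→Port (+1); total 1.
Path Depot→r2→Port (+1); total 2.
Path Depot→r3→Port (+1); total 3.
Path Depot→r6→Port (+1); total 4.
Path Depot→r7→Port (+1); total 5.
No residual Depot→Port path; max flow = 5.
Certifying cut of size 5: {r1→Port, r2→Port, r3→Port, r6→Port, r7→Port}.

5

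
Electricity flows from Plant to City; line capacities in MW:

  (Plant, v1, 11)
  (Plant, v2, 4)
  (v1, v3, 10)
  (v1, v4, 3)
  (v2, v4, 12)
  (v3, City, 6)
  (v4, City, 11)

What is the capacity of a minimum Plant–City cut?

Augment Plant→v1→v3→City: bottleneck 6, flow now 6.
Augment Plant→v1→v4→City: bottleneck 3, flow now 9.
Augment Plant→v2→v4→City: bottleneck 4, flow now 13.
No augmenting path remains; maximum flow = 13.
By max-flow min-cut, the minimum cut capacity equals the max flow.
In the residual graph, reachable from Plant: {Plant, v1, v3}.
Min-cut edges: Plant→v2 (4), v1→v4 (3), v3→City (6); capacity 4 + 3 + 6 = 13.

13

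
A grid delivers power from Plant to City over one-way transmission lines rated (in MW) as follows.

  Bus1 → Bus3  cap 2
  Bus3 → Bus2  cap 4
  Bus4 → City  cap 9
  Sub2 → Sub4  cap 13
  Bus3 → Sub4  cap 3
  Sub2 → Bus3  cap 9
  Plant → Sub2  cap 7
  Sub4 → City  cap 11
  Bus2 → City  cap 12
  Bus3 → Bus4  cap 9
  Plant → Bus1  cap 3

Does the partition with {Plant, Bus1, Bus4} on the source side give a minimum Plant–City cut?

Given cut capacity: 7 + 2 + 9 = 18.
Augment Plant→Sub2→Sub4→City: bottleneck 7, flow now 7.
Augment Plant→Bus1→Bus3→Bus2→City: bottleneck 2, flow now 9.
No augmenting path remains; maximum flow = 9.
In the residual graph, reachable from Plant: {Plant, Bus1}.
Min-cut edges: Plant→Sub2 (7), Bus1→Bus3 (2); capacity 7 + 2 = 9.
Cut capacity 18 exceeds the max flow 9, so it is not minimum.

No — its capacity is 18, but the minimum cut has capacity 9.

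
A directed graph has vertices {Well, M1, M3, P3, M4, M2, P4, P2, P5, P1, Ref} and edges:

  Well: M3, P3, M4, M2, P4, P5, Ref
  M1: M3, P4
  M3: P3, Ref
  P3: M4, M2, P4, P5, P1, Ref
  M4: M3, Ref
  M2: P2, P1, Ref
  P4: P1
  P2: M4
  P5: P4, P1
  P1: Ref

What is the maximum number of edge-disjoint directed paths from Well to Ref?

Assign every edge capacity 1; by Menger, the answer equals the max flow.
Path Well→Ref (+1); total 1.
Path Well→M3→Ref (+1); total 2.
Path Well→P3→Ref (+1); total 3.
Path Well→M4→Ref (+1); total 4.
Path Well→M2→Ref (+1); total 5.
Path Well→P4→P1→Ref (+1); total 6.
No residual Well→Ref path; max flow = 6.
Certifying cut of size 6: {P1→Ref, Well→M2, Well→M3, Well→M4, Well→P3, Well→Ref}.

6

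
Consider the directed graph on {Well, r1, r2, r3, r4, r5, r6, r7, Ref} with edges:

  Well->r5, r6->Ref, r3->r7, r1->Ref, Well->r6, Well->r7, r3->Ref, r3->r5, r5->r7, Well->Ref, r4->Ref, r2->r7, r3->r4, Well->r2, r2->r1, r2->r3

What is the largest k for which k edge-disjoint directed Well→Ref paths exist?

3

Assign every edge capacity 1; by Menger, the answer equals the max flow.
Path Well→Ref (+1); total 1.
Path Well→r6→Ref (+1); total 2.
Path Well→r2→r1→Ref (+1); total 3.
No residual Well→Ref path; max flow = 3.
Certifying cut of size 3: {Well→Ref, Well→r2, Well→r6}.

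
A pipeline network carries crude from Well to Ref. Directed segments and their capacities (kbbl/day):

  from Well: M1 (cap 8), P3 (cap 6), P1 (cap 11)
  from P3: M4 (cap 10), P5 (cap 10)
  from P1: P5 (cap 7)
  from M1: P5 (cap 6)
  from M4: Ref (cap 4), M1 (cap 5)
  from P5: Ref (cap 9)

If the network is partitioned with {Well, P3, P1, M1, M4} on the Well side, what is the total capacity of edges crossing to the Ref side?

27

Edges leaving {Well, P3, P1, M1, M4}: P3→P5 (10), P1→P5 (7), M1→P5 (6), M4→Ref (4).
Cut capacity = 10 + 7 + 6 + 4 = 27.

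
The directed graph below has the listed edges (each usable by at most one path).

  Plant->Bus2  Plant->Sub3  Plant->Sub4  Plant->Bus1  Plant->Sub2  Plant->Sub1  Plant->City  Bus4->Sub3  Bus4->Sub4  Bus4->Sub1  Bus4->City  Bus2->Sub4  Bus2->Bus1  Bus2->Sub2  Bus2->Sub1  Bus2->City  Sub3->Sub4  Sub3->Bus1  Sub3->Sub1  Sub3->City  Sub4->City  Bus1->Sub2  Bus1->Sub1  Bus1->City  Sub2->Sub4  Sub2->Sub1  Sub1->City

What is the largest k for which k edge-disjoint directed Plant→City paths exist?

Assign every edge capacity 1; by Menger, the answer equals the max flow.
Path Plant→City (+1); total 1.
Path Plant→Bus2→City (+1); total 2.
Path Plant→Sub3→City (+1); total 3.
Path Plant→Sub4→City (+1); total 4.
Path Plant→Bus1→City (+1); total 5.
Path Plant→Sub1→City (+1); total 6.
No residual Plant→City path; max flow = 6.
Certifying cut of size 6: {Plant→Bus1, Plant→Bus2, Plant→City, Plant→Sub3, Sub1→City, Sub4→City}.

6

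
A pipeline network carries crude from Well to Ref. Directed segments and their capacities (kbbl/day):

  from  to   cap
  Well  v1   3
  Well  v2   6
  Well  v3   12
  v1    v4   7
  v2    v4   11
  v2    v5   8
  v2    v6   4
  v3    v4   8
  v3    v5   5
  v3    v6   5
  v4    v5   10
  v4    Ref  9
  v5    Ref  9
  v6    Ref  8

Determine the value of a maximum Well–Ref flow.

21

Augment Well→v1→v4→Ref: bottleneck 3, flow now 3.
Augment Well→v2→v4→Ref: bottleneck 6, flow now 9.
Augment Well→v3→v5→Ref: bottleneck 5, flow now 14.
Augment Well→v3→v6→Ref: bottleneck 5, flow now 19.
Augment Well→v3→v4→v5→Ref: bottleneck 2, flow now 21.
No augmenting path remains; maximum flow = 21.
In the residual graph, reachable from Well: {Well}.
Min-cut edges: Well→v1 (3), Well→v2 (6), Well→v3 (12); capacity 3 + 6 + 12 = 21.
This cut is saturated, so no flow can exceed 21.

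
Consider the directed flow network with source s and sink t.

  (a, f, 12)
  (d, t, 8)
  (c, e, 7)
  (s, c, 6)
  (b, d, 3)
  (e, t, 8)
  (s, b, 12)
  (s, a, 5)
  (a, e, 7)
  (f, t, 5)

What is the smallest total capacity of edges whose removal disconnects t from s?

14

Augment s→a→e→t: bottleneck 5, flow now 5.
Augment s→b→d→t: bottleneck 3, flow now 8.
Augment s→c→e→t: bottleneck 3, flow now 11.
Augment s→c→e→a→f→t: bottleneck 3, flow now 14. (uses reverse residual edge)
No augmenting path remains; maximum flow = 14.
By max-flow min-cut, the minimum cut capacity equals the max flow.
In the residual graph, reachable from s: {s, b}.
Min-cut edges: s→a (5), s→c (6), b→d (3); capacity 5 + 6 + 3 = 14.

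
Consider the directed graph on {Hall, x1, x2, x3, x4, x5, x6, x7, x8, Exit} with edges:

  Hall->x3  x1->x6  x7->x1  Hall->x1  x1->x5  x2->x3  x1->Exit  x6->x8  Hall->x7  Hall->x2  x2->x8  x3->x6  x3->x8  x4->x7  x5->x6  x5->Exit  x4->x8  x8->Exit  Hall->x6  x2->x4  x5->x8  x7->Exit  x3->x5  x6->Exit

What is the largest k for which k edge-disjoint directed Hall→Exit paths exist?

Assign every edge capacity 1; by Menger, the answer equals the max flow.
Path Hall→x1→Exit (+1); total 1.
Path Hall→x6→Exit (+1); total 2.
Path Hall→x7→Exit (+1); total 3.
Path Hall→x2→x8→Exit (+1); total 4.
Path Hall→x3→x5→Exit (+1); total 5.
No residual Hall→Exit path; max flow = 5.
Certifying cut of size 5: {Hall→x1, Hall→x2, Hall→x3, Hall→x6, Hall→x7}.

5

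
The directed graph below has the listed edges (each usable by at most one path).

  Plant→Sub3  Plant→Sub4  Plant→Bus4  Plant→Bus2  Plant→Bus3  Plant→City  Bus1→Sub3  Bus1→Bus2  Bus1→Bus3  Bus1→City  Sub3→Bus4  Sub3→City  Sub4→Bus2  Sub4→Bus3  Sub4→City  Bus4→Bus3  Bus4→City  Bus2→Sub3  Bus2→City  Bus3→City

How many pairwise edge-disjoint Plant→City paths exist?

Assign every edge capacity 1; by Menger, the answer equals the max flow.
Path Plant→City (+1); total 1.
Path Plant→Sub3→City (+1); total 2.
Path Plant→Sub4→City (+1); total 3.
Path Plant→Bus4→City (+1); total 4.
Path Plant→Bus2→City (+1); total 5.
Path Plant→Bus3→City (+1); total 6.
No residual Plant→City path; max flow = 6.
Certifying cut of size 6: {Plant→Bus2, Plant→Bus3, Plant→Bus4, Plant→City, Plant→Sub3, Plant→Sub4}.

6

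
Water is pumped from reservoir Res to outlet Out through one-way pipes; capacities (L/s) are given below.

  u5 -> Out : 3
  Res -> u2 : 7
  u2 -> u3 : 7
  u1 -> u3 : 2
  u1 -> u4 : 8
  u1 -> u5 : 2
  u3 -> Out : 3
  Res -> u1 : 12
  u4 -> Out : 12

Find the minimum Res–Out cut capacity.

Augment Res→u1→u3→Out: bottleneck 2, flow now 2.
Augment Res→u1→u4→Out: bottleneck 8, flow now 10.
Augment Res→u1→u5→Out: bottleneck 2, flow now 12.
Augment Res→u2→u3→Out: bottleneck 1, flow now 13.
No augmenting path remains; maximum flow = 13.
By max-flow min-cut, the minimum cut capacity equals the max flow.
In the residual graph, reachable from Res: {Res, u1, u2, u3}.
Min-cut edges: u1→u4 (8), u1→u5 (2), u3→Out (3); capacity 8 + 2 + 3 = 13.

13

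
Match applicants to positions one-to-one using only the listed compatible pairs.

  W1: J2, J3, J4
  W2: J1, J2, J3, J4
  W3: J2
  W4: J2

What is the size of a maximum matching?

3

Unit-capacity flow: source→left, listed edges, right→sink; max matching = max flow.
Augmenting path W1→J2 (+1); matched 1.
Augmenting path W2→J1 (+1); matched 2.
Augmenting path W3→J2→W1→J3 (+1); matched 3.
No augmenting path remains; maximum matching = 3.
König certificate: {W1, W2, J2} is a vertex cover of size 3 (every listed pair touches it), so no matching can be larger.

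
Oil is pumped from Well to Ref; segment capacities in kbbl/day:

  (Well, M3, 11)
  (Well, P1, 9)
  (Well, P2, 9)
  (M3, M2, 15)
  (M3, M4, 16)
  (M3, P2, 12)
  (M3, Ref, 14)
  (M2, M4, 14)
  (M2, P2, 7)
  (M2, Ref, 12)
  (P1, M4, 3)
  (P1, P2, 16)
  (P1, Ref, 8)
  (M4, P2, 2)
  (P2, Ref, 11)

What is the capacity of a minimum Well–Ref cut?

Augment Well→M3→Ref: bottleneck 11, flow now 11.
Augment Well→P1→Ref: bottleneck 8, flow now 19.
Augment Well→P2→Ref: bottleneck 9, flow now 28.
Augment Well→P1→P2→Ref: bottleneck 1, flow now 29.
No augmenting path remains; maximum flow = 29.
By max-flow min-cut, the minimum cut capacity equals the max flow.
In the residual graph, reachable from Well: {Well}.
Min-cut edges: Well→M3 (11), Well→P1 (9), Well→P2 (9); capacity 11 + 9 + 9 = 29.

29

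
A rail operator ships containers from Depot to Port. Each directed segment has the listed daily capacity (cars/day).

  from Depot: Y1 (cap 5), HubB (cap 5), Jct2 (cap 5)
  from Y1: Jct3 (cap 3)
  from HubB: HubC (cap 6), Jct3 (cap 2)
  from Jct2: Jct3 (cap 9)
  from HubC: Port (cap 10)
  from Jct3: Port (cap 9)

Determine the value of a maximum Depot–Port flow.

Augment Depot→Y1→Jct3→Port: bottleneck 3, flow now 3.
Augment Depot→HubB→HubC→Port: bottleneck 5, flow now 8.
Augment Depot→Jct2→Jct3→Port: bottleneck 5, flow now 13.
No augmenting path remains; maximum flow = 13.
In the residual graph, reachable from Depot: {Depot, Y1}.
Min-cut edges: Depot→HubB (5), Depot→Jct2 (5), Y1→Jct3 (3); capacity 5 + 5 + 3 = 13.
This cut is saturated, so no flow can exceed 13.

13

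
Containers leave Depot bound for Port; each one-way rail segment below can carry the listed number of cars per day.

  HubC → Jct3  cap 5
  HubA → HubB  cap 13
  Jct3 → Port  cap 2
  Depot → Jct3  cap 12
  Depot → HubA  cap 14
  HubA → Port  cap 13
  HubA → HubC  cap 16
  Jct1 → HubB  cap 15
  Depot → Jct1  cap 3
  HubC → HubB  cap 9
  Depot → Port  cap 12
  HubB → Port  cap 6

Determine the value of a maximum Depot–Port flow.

Augment Depot→Port: bottleneck 12, flow now 12.
Augment Depot→HubA→Port: bottleneck 13, flow now 25.
Augment Depot→Jct3→Port: bottleneck 2, flow now 27.
Augment Depot→HubA→HubB→Port: bottleneck 1, flow now 28.
Augment Depot→Jct1→HubB→Port: bottleneck 3, flow now 31.
No augmenting path remains; maximum flow = 31.
In the residual graph, reachable from Depot: {Depot, Jct3}.
Min-cut edges: Depot→HubA (14), Depot→Jct1 (3), Depot→Port (12), Jct3→Port (2); capacity 14 + 3 + 12 + 2 = 31.
This cut is saturated, so no flow can exceed 31.

31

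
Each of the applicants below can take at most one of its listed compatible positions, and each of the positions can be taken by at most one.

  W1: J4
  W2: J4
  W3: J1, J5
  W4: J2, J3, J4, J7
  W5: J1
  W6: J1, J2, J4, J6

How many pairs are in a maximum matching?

Unit-capacity flow: source→left, listed edges, right→sink; max matching = max flow.
Augmenting path W1→J4 (+1); matched 1.
Augmenting path W3→J1 (+1); matched 2.
Augmenting path W4→J2 (+1); matched 3.
Augmenting path W6→J6 (+1); matched 4.
Augmenting path W5→J1→W3→J5 (+1); matched 5.
No augmenting path remains; maximum matching = 5.
König certificate: {W3, W4, W5, W6, J4} is a vertex cover of size 5 (every listed pair touches it), so no matching can be larger.

5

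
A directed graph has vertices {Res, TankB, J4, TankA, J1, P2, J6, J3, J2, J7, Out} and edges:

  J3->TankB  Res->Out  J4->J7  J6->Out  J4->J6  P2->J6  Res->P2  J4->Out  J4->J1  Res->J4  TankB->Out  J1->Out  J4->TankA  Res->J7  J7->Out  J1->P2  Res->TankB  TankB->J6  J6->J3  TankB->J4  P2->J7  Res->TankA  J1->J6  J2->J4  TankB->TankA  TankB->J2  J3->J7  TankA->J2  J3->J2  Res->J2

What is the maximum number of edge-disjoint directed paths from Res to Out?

Assign every edge capacity 1; by Menger, the answer equals the max flow.
Path Res→Out (+1); total 1.
Path Res→TankB→Out (+1); total 2.
Path Res→J4→Out (+1); total 3.
Path Res→J7→Out (+1); total 4.
Path Res→P2→J6→Out (+1); total 5.
Path Res→J2→J4→J1→Out (+1); total 6.
No residual Res→Out path; max flow = 6.
Certifying cut of size 6: {J2→J4, Res→J4, Res→J7, Res→Out, Res→P2, Res→TankB}.

6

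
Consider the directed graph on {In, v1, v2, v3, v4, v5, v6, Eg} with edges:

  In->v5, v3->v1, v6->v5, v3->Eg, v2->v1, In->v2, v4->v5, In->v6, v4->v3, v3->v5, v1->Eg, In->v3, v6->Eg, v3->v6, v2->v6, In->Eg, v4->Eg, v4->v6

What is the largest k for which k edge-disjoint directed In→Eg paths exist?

Assign every edge capacity 1; by Menger, the answer equals the max flow.
Path In→Eg (+1); total 1.
Path In→v3→Eg (+1); total 2.
Path In→v6→Eg (+1); total 3.
Path In→v2→v1→Eg (+1); total 4.
No residual In→Eg path; max flow = 4.
Certifying cut of size 4: {In→Eg, In→v2, In→v3, In→v6}.

4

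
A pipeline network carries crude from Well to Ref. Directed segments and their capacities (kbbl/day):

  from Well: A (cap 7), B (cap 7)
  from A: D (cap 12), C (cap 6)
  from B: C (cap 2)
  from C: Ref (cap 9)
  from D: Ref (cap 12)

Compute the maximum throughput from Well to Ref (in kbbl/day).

Augment Well→A→C→Ref: bottleneck 6, flow now 6.
Augment Well→A→D→Ref: bottleneck 1, flow now 7.
Augment Well→B→C→Ref: bottleneck 2, flow now 9.
No augmenting path remains; maximum flow = 9.
In the residual graph, reachable from Well: {Well, B}.
Min-cut edges: Well→A (7), B→C (2); capacity 7 + 2 = 9.
This cut is saturated, so no flow can exceed 9.

9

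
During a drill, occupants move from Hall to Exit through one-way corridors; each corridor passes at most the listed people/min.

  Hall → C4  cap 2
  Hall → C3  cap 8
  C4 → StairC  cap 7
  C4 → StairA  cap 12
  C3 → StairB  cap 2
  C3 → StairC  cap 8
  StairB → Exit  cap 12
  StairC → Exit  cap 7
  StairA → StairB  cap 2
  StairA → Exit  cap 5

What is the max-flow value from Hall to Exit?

10

Augment Hall→C4→StairC→Exit: bottleneck 2, flow now 2.
Augment Hall→C3→StairB→Exit: bottleneck 2, flow now 4.
Augment Hall→C3→StairC→Exit: bottleneck 5, flow now 9.
Augment Hall→C3→StairC→C4→StairA→Exit: bottleneck 1, flow now 10. (uses reverse residual edge)
No augmenting path remains; maximum flow = 10.
In the residual graph, reachable from Hall: {Hall}.
Min-cut edges: Hall→C4 (2), Hall→C3 (8); capacity 2 + 8 = 10.
This cut is saturated, so no flow can exceed 10.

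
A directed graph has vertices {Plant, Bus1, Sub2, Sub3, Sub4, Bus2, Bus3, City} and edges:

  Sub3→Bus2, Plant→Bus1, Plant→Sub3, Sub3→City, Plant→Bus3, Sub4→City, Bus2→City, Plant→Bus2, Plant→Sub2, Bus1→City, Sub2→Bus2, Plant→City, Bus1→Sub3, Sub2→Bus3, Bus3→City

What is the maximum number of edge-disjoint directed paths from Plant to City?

Assign every edge capacity 1; by Menger, the answer equals the max flow.
Path Plant→City (+1); total 1.
Path Plant→Bus1→City (+1); total 2.
Path Plant→Sub3→City (+1); total 3.
Path Plant→Bus2→City (+1); total 4.
Path Plant→Bus3→City (+1); total 5.
No residual Plant→City path; max flow = 5.
Certifying cut of size 5: {Bus2→City, Bus3→City, Plant→Bus1, Plant→City, Plant→Sub3}.

5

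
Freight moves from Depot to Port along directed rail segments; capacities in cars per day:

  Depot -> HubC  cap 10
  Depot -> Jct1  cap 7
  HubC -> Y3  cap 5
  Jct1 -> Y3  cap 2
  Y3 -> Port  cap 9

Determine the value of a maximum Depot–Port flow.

7

Augment Depot→HubC→Y3→Port: bottleneck 5, flow now 5.
Augment Depot→Jct1→Y3→Port: bottleneck 2, flow now 7.
No augmenting path remains; maximum flow = 7.
In the residual graph, reachable from Depot: {Depot, HubC, Jct1}.
Min-cut edges: HubC→Y3 (5), Jct1→Y3 (2); capacity 5 + 2 = 7.
This cut is saturated, so no flow can exceed 7.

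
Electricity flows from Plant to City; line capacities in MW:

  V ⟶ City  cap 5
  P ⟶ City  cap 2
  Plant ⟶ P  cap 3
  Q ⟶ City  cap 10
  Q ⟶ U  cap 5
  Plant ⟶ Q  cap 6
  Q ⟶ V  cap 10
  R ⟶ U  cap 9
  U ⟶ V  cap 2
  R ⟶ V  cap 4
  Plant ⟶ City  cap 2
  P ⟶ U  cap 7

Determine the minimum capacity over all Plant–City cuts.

Augment Plant→City: bottleneck 2, flow now 2.
Augment Plant→P→City: bottleneck 2, flow now 4.
Augment Plant→Q→City: bottleneck 6, flow now 10.
Augment Plant→P→U→V→City: bottleneck 1, flow now 11.
No augmenting path remains; maximum flow = 11.
By max-flow min-cut, the minimum cut capacity equals the max flow.
In the residual graph, reachable from Plant: {Plant}.
Min-cut edges: Plant→P (3), Plant→Q (6), Plant→City (2); capacity 3 + 6 + 2 = 11.

11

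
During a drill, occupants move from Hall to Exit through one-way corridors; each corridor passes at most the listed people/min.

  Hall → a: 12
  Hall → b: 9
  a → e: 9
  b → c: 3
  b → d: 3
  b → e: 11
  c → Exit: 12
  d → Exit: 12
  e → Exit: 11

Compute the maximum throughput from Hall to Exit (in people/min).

17

Augment Hall→a→e→Exit: bottleneck 9, flow now 9.
Augment Hall→b→c→Exit: bottleneck 3, flow now 12.
Augment Hall→b→d→Exit: bottleneck 3, flow now 15.
Augment Hall→b→e→Exit: bottleneck 2, flow now 17.
No augmenting path remains; maximum flow = 17.
In the residual graph, reachable from Hall: {Hall, a, b, e}.
Min-cut edges: b→c (3), b→d (3), e→Exit (11); capacity 3 + 3 + 11 = 17.
This cut is saturated, so no flow can exceed 17.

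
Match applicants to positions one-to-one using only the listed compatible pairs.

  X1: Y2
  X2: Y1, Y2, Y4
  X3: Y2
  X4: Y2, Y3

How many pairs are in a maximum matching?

Unit-capacity flow: source→left, listed edges, right→sink; max matching = max flow.
Augmenting path X1→Y2 (+1); matched 1.
Augmenting path X2→Y1 (+1); matched 2.
Augmenting path X4→Y3 (+1); matched 3.
No augmenting path remains; maximum matching = 3.
König certificate: {X2, X4, Y2} is a vertex cover of size 3 (every listed pair touches it), so no matching can be larger.

3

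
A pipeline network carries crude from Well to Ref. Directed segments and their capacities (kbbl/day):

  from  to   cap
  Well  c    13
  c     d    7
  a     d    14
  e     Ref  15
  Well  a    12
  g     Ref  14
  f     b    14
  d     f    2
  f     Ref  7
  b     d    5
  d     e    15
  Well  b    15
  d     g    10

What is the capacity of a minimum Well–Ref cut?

24

Augment Well→a→d→e→Ref: bottleneck 12, flow now 12.
Augment Well→b→d→e→Ref: bottleneck 3, flow now 15.
Augment Well→b→d→f→Ref: bottleneck 2, flow now 17.
Augment Well→c→d→g→Ref: bottleneck 7, flow now 24.
No augmenting path remains; maximum flow = 24.
By max-flow min-cut, the minimum cut capacity equals the max flow.
In the residual graph, reachable from Well: {Well, b, c}.
Min-cut edges: Well→a (12), b→d (5), c→d (7); capacity 12 + 5 + 7 = 24.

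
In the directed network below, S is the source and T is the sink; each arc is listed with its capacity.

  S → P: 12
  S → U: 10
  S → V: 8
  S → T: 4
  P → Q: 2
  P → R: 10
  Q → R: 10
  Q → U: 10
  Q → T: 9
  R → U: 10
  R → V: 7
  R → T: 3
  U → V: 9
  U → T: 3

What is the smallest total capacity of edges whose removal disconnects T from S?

Augment S→T: bottleneck 4, flow now 4.
Augment S→U→T: bottleneck 3, flow now 7.
Augment S→P→Q→T: bottleneck 2, flow now 9.
Augment S→P→R→T: bottleneck 3, flow now 12.
No augmenting path remains; maximum flow = 12.
By max-flow min-cut, the minimum cut capacity equals the max flow.
In the residual graph, reachable from S: {S, P, R, U, V}.
Min-cut edges: S→T (4), P→Q (2), R→T (3), U→T (3); capacity 4 + 2 + 3 + 3 = 12.

12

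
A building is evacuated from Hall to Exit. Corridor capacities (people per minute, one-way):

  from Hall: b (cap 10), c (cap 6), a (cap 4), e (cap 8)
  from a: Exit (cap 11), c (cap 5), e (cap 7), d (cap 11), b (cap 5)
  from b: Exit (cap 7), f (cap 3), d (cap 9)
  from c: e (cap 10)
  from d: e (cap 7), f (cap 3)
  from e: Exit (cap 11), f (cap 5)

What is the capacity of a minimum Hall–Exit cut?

22

Augment Hall→a→Exit: bottleneck 4, flow now 4.
Augment Hall→b→Exit: bottleneck 7, flow now 11.
Augment Hall→e→Exit: bottleneck 8, flow now 19.
Augment Hall→c→e→Exit: bottleneck 3, flow now 22.
No augmenting path remains; maximum flow = 22.
By max-flow min-cut, the minimum cut capacity equals the max flow.
In the residual graph, reachable from Hall: {Hall, b, c, d, e, f}.
Min-cut edges: Hall→a (4), b→Exit (7), e→Exit (11); capacity 4 + 7 + 11 = 22.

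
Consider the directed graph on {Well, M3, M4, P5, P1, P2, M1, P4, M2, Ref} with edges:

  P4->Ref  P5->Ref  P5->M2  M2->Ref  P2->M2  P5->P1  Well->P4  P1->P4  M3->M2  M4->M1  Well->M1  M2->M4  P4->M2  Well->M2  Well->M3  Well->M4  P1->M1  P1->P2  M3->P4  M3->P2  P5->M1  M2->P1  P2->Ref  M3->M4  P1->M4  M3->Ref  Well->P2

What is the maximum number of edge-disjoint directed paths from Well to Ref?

4

Assign every edge capacity 1; by Menger, the answer equals the max flow.
Path Well→M3→Ref (+1); total 1.
Path Well→P2→Ref (+1); total 2.
Path Well→P4→Ref (+1); total 3.
Path Well→M2→Ref (+1); total 4.
No residual Well→Ref path; max flow = 4.
Certifying cut of size 4: {Well→M2, Well→M3, Well→P2, Well→P4}.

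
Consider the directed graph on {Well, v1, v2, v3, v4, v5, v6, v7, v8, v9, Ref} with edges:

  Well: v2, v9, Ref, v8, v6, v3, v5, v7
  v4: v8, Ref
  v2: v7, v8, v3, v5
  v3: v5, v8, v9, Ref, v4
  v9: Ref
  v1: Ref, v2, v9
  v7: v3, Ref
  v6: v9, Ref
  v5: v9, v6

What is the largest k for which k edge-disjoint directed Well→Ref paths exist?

Assign every edge capacity 1; by Menger, the answer equals the max flow.
Path Well→Ref (+1); total 1.
Path Well→v3→Ref (+1); total 2.
Path Well→v6→Ref (+1); total 3.
Path Well→v7→Ref (+1); total 4.
Path Well→v9→Ref (+1); total 5.
Path Well→v2→v3→v4→Ref (+1); total 6.
No residual Well→Ref path; max flow = 6.
Certifying cut of size 6: {Well→Ref, Well→v2, Well→v3, Well→v7, v6→Ref, v9→Ref}.

6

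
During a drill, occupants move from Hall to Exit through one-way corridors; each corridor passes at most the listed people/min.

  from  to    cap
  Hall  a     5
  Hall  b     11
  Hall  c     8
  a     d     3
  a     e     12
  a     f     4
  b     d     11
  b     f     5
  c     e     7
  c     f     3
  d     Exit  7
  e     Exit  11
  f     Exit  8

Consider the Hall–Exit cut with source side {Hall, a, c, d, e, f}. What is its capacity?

Edges leaving {Hall, a, c, d, e, f}: Hall→b (11), d→Exit (7), e→Exit (11), f→Exit (8).
Cut capacity = 11 + 7 + 11 + 8 = 37.

37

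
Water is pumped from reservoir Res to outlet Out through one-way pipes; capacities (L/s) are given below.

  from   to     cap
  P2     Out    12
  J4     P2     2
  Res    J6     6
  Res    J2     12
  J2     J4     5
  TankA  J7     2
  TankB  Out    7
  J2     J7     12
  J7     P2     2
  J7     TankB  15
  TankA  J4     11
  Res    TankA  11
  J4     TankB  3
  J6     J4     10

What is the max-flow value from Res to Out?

Augment Res→J6→J4→P2→Out: bottleneck 2, flow now 2.
Augment Res→J6→J4→TankB→Out: bottleneck 3, flow now 5.
Augment Res→J2→J7→P2→Out: bottleneck 2, flow now 7.
Augment Res→J2→J7→TankB→Out: bottleneck 4, flow now 11.
No augmenting path remains; maximum flow = 11.
In the residual graph, reachable from Res: {Res, J6, J2, TankA, J4, J7, TankB}.
Min-cut edges: J4→P2 (2), J7→P2 (2), TankB→Out (7); capacity 2 + 2 + 7 = 11.
This cut is saturated, so no flow can exceed 11.

11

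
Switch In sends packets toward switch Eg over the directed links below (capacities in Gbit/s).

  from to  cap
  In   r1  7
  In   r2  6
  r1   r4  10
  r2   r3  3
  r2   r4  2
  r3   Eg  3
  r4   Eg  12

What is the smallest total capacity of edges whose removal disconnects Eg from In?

12

Augment In→r1→r4→Eg: bottleneck 7, flow now 7.
Augment In→r2→r3→Eg: bottleneck 3, flow now 10.
Augment In→r2→r4→Eg: bottleneck 2, flow now 12.
No augmenting path remains; maximum flow = 12.
By max-flow min-cut, the minimum cut capacity equals the max flow.
In the residual graph, reachable from In: {In, r2}.
Min-cut edges: In→r1 (7), r2→r3 (3), r2→r4 (2); capacity 7 + 3 + 2 = 12.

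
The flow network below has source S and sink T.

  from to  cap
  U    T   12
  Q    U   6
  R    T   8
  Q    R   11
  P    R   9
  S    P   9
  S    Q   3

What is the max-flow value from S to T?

11

Augment S→P→R→T: bottleneck 8, flow now 8.
Augment S→Q→U→T: bottleneck 3, flow now 11.
No augmenting path remains; maximum flow = 11.
In the residual graph, reachable from S: {S, P, R}.
Min-cut edges: S→Q (3), R→T (8); capacity 3 + 8 = 11.
This cut is saturated, so no flow can exceed 11.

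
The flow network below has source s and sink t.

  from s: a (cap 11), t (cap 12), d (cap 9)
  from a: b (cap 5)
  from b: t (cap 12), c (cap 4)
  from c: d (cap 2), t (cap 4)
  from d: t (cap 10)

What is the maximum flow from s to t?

Augment s→t: bottleneck 12, flow now 12.
Augment s→d→t: bottleneck 9, flow now 21.
Augment s→a→b→t: bottleneck 5, flow now 26.
No augmenting path remains; maximum flow = 26.
In the residual graph, reachable from s: {s, a}.
Min-cut edges: s→d (9), s→t (12), a→b (5); capacity 9 + 12 + 5 = 26.
This cut is saturated, so no flow can exceed 26.

26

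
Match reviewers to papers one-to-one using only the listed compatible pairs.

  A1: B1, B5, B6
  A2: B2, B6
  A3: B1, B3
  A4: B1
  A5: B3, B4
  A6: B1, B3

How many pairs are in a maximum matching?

5

Unit-capacity flow: source→left, listed edges, right→sink; max matching = max flow.
Augmenting path A1→B1 (+1); matched 1.
Augmenting path A2→B2 (+1); matched 2.
Augmenting path A3→B3 (+1); matched 3.
Augmenting path A5→B4 (+1); matched 4.
Augmenting path A4→B1→A1→B5 (+1); matched 5.
No augmenting path remains; maximum matching = 5.
König certificate: {A1, A2, A5, B1, B3} is a vertex cover of size 5 (every listed pair touches it), so no matching can be larger.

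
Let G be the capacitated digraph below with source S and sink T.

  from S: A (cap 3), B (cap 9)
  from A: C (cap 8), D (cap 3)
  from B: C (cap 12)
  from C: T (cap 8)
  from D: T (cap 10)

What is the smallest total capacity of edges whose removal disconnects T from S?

11

Augment S→A→C→T: bottleneck 3, flow now 3.
Augment S→B→C→T: bottleneck 5, flow now 8.
Augment S→B→C→A→D→T: bottleneck 3, flow now 11. (uses reverse residual edge)
No augmenting path remains; maximum flow = 11.
By max-flow min-cut, the minimum cut capacity equals the max flow.
In the residual graph, reachable from S: {S, B, C}.
Min-cut edges: S→A (3), C→T (8); capacity 3 + 8 = 11.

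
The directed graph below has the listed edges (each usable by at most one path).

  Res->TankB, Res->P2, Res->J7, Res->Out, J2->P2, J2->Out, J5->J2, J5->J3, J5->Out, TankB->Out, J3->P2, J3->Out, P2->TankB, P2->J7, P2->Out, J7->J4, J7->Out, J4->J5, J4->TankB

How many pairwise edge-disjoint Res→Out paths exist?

4

Assign every edge capacity 1; by Menger, the answer equals the max flow.
Path Res→Out (+1); total 1.
Path Res→TankB→Out (+1); total 2.
Path Res→P2→Out (+1); total 3.
Path Res→J7→Out (+1); total 4.
No residual Res→Out path; max flow = 4.
Certifying cut of size 4: {Res→J7, Res→Out, Res→P2, Res→TankB}.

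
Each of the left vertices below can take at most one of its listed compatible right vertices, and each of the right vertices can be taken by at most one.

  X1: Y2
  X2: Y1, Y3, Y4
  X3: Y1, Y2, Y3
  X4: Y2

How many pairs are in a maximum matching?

3

Unit-capacity flow: source→left, listed edges, right→sink; max matching = max flow.
Augmenting path X1→Y2 (+1); matched 1.
Augmenting path X2→Y1 (+1); matched 2.
Augmenting path X3→Y3 (+1); matched 3.
No augmenting path remains; maximum matching = 3.
König certificate: {X2, X3, Y2} is a vertex cover of size 3 (every listed pair touches it), so no matching can be larger.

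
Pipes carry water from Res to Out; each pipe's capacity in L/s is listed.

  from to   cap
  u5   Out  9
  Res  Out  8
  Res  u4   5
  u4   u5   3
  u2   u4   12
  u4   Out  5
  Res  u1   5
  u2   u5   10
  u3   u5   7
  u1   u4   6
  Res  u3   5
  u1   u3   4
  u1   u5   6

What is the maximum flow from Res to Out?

22

Augment Res→Out: bottleneck 8, flow now 8.
Augment Res→u4→Out: bottleneck 5, flow now 13.
Augment Res→u1→u5→Out: bottleneck 5, flow now 18.
Augment Res→u3→u5→Out: bottleneck 4, flow now 22.
No augmenting path remains; maximum flow = 22.
In the residual graph, reachable from Res: {Res, u1, u3, u4, u5}.
Min-cut edges: Res→Out (8), u4→Out (5), u5→Out (9); capacity 8 + 5 + 9 = 22.
This cut is saturated, so no flow can exceed 22.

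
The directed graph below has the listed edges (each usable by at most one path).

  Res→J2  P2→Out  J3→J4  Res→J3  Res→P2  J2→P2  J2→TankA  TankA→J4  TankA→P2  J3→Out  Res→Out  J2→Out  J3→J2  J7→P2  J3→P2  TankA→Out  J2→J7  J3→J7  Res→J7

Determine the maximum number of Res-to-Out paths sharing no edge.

4

Assign every edge capacity 1; by Menger, the answer equals the max flow.
Path Res→Out (+1); total 1.
Path Res→J3→Out (+1); total 2.
Path Res→J2→Out (+1); total 3.
Path Res→P2→Out (+1); total 4.
No residual Res→Out path; max flow = 4.
Certifying cut of size 4: {P2→Out, Res→J2, Res→J3, Res→Out}.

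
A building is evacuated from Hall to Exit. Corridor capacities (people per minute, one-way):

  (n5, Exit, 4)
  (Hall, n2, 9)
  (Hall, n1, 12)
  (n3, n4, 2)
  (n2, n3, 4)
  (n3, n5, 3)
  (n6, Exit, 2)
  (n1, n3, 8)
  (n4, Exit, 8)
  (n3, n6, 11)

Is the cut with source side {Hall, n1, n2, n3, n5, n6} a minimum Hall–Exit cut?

Given cut capacity: 2 + 4 + 2 = 8.
Augment Hall→n1→n3→n4→Exit: bottleneck 2, flow now 2.
Augment Hall→n1→n3→n5→Exit: bottleneck 3, flow now 5.
Augment Hall→n1→n3→n6→Exit: bottleneck 2, flow now 7.
No augmenting path remains; maximum flow = 7.
In the residual graph, reachable from Hall: {Hall, n1, n2, n3, n6}.
Min-cut edges: n3→n4 (2), n3→n5 (3), n6→Exit (2); capacity 2 + 3 + 2 = 7.
Cut capacity 8 exceeds the max flow 7, so it is not minimum.

No — its capacity is 8, but the minimum cut has capacity 7.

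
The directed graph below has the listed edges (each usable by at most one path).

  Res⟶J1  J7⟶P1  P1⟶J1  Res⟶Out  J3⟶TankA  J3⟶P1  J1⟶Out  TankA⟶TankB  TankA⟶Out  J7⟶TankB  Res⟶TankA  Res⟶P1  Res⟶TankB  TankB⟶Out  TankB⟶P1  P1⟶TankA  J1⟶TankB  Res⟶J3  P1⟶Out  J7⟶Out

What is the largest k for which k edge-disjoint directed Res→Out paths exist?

Assign every edge capacity 1; by Menger, the answer equals the max flow.
Path Res→Out (+1); total 1.
Path Res→TankA→Out (+1); total 2.
Path Res→J1→Out (+1); total 3.
Path Res→TankB→Out (+1); total 4.
Path Res→P1→Out (+1); total 5.
No residual Res→Out path; max flow = 5.
Certifying cut of size 5: {J1→Out, P1→Out, Res→Out, TankA→Out, TankB→Out}.

5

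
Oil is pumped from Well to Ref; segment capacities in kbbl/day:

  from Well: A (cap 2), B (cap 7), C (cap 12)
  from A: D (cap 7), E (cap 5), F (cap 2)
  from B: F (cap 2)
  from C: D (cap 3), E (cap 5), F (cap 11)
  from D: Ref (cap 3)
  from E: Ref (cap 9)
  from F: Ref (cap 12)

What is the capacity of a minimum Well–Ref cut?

16

Augment Well→A→D→Ref: bottleneck 2, flow now 2.
Augment Well→B→F→Ref: bottleneck 2, flow now 4.
Augment Well→C→D→Ref: bottleneck 1, flow now 5.
Augment Well→C→E→Ref: bottleneck 5, flow now 10.
Augment Well→C→F→Ref: bottleneck 6, flow now 16.
No augmenting path remains; maximum flow = 16.
By max-flow min-cut, the minimum cut capacity equals the max flow.
In the residual graph, reachable from Well: {Well, B}.
Min-cut edges: Well→A (2), Well→C (12), B→F (2); capacity 2 + 12 + 2 = 16.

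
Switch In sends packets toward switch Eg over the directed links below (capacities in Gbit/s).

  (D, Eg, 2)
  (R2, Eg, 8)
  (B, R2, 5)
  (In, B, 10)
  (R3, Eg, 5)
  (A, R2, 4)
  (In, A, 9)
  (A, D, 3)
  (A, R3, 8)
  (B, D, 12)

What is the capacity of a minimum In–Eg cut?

Augment In→B→D→Eg: bottleneck 2, flow now 2.
Augment In→B→R2→Eg: bottleneck 5, flow now 7.
Augment In→A→R2→Eg: bottleneck 3, flow now 10.
Augment In→A→R3→Eg: bottleneck 5, flow now 15.
No augmenting path remains; maximum flow = 15.
By max-flow min-cut, the minimum cut capacity equals the max flow.
In the residual graph, reachable from In: {In, B, A, D, R2, R3}.
Min-cut edges: D→Eg (2), R2→Eg (8), R3→Eg (5); capacity 2 + 8 + 5 = 15.

15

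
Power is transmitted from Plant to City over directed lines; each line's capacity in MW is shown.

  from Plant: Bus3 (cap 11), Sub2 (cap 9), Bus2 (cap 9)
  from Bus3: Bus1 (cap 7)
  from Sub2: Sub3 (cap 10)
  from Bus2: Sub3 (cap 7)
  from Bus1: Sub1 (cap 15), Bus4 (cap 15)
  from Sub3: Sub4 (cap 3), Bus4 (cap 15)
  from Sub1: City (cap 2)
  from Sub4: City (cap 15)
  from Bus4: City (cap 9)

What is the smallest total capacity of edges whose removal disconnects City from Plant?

Augment Plant→Bus3→Bus1→Sub1→City: bottleneck 2, flow now 2.
Augment Plant→Bus3→Bus1→Bus4→City: bottleneck 5, flow now 7.
Augment Plant→Sub2→Sub3→Sub4→City: bottleneck 3, flow now 10.
Augment Plant→Sub2→Sub3→Bus4→City: bottleneck 4, flow now 14.
No augmenting path remains; maximum flow = 14.
By max-flow min-cut, the minimum cut capacity equals the max flow.
In the residual graph, reachable from Plant: {Plant, Bus3, Sub2, Bus2, Bus1, Sub3, Sub1, Bus4}.
Min-cut edges: Sub3→Sub4 (3), Sub1→City (2), Bus4→City (9); capacity 3 + 2 + 9 = 14.

14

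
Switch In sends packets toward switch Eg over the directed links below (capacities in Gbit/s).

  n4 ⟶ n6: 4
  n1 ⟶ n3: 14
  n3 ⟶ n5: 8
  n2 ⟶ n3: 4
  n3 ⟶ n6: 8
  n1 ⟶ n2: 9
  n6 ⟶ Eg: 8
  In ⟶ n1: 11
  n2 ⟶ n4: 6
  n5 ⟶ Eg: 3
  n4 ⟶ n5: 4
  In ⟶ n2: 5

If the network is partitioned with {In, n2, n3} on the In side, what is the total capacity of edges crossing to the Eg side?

33

Edges leaving {In, n2, n3}: In→n1 (11), n2→n4 (6), n3→n5 (8), n3→n6 (8).
Cut capacity = 11 + 6 + 8 + 8 = 33.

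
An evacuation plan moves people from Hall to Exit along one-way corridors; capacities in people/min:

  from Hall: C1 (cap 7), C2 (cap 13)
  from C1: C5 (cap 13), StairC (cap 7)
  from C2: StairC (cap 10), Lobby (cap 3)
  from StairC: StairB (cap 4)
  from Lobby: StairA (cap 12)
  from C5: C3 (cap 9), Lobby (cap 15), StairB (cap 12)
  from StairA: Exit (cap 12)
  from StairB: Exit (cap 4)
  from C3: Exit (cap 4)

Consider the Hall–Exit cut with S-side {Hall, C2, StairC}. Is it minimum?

Given cut capacity: 7 + 3 + 4 = 14.
Augment Hall→C1→StairC→StairB→Exit: bottleneck 4, flow now 4.
Augment Hall→C1→C5→C3→Exit: bottleneck 3, flow now 7.
Augment Hall→C2→Lobby→StairA→Exit: bottleneck 3, flow now 10.
Augment Hall→C2→StairC→C1→C5→C3→Exit: bottleneck 1, flow now 11. (uses reverse residual edge)
Augment Hall→C2→StairC→C1→C5→Lobby→StairA→Exit: bottleneck 3, flow now 14. (uses reverse residual edge)
No augmenting path remains; maximum flow = 14.
Cut capacity 14 equals the max flow, so it is a minimum cut.

Yes — it is a minimum cut (capacity 14).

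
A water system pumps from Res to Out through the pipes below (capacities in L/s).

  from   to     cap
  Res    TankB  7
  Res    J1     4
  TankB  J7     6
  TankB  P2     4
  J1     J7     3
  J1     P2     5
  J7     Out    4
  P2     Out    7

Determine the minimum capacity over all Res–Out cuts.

11

Augment Res→TankB→J7→Out: bottleneck 4, flow now 4.
Augment Res→TankB→P2→Out: bottleneck 3, flow now 7.
Augment Res→J1→P2→Out: bottleneck 4, flow now 11.
No augmenting path remains; maximum flow = 11.
By max-flow min-cut, the minimum cut capacity equals the max flow.
In the residual graph, reachable from Res: {Res}.
Min-cut edges: Res→TankB (7), Res→J1 (4); capacity 7 + 4 = 11.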